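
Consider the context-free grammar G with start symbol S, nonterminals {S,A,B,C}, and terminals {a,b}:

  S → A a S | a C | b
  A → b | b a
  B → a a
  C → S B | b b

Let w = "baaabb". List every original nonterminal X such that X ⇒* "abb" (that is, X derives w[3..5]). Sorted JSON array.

CNF form of G:
  S -> A X2 | T1 C | b
  A -> T0 T1 | b
  B -> T1 T1
  C -> S B | T0 T0
  T0 -> b
  T1 -> a
  X2 -> T1 S

CYK table (by increasing span), restricted to cells inside w[3..5]:
  cell(3,3) a: {T1}  orig:{}
  cell(4,4) b: {A,S,T0}  orig:{A,S}
  cell(5,5) b: {A,S,T0}  orig:{A,S}
  cell(3,4) ab: {X2}  orig:{}
  cell(4,5) bb: {C}
  cell(3,5) abb: {S}

Original NTs in T[3,5] deriving "abb": ["S"]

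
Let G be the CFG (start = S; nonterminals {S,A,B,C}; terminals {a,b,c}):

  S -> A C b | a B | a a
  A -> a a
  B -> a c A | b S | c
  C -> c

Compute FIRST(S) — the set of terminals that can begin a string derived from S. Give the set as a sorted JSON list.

FIRST sets, iterate to fixpoint:
[1]
  A via A→a a: +{a}
  B via B→a c A: +{a}
  B via B→b S: +{b}
  B via B→c: +{c}
  C via C→c: +{c}
  S via S→A C b: +{a}
  FIRST[S]={a}  FIRST[A]={a}  FIRST[B]={a,b,c}  FIRST[C]={c}
[2] (no change)
  FIRST[S]={a}  FIRST[A]={a}  FIRST[B]={a,b,c}  FIRST[C]={c}

FIRST(S) = ["a"]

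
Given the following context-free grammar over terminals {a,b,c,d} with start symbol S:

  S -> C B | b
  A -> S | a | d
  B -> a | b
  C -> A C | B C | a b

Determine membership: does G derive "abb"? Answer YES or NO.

Convert to CNF:
  S -> C B | b
  A -> C B | a | b | d
  B -> a | b
  C -> A C | B C | T0 T1
  T0 -> a
  T1 -> b

CYK table (by increasing span):
  [0..0]={A,B,T0}  "a"  orig:{A,B}
  [1..1]={A,B,S,T1}  "b"  orig:{A,B,S}
  [2..2]={A,B,S,T1}  "b"  orig:{A,B,S}
  [0..1]={C}  "ab"
  [1..2]=∅  "bb"
  [0..2]={A,S}  "abb"

S ∈ T[0,2] ⇒ YES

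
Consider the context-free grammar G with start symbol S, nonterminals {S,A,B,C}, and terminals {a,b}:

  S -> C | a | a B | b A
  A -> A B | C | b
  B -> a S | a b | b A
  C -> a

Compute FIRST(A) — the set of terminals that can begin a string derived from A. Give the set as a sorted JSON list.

Compute FIRST by fixpoint:
[1]
  A via A→b: +{b}
  B via B→a S: +{a}
  B via B→b A: +{b}
  C via C→a: +{a}
  S via S→C: +{a}
  S via S→b A: +{b}
  FIRST[S]={a,b}  FIRST[A]={b}  FIRST[B]={a,b}  FIRST[C]={a}
[2]
  A via A→C: +{a}
  FIRST[S]={a,b}  FIRST[A]={a,b}  FIRST[B]={a,b}  FIRST[C]={a}
[3] — fixpoint
  FIRST[S]={a,b}  FIRST[A]={a,b}  FIRST[B]={a,b}  FIRST[C]={a}

FIRST(A) = ["a", "b"]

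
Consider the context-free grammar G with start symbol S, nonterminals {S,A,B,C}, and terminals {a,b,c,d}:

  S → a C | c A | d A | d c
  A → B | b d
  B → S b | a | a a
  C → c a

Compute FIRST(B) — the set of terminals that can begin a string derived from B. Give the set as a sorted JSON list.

FIRST iteration:
[1]
  A via A→b d: +{b}
  B via B→a: +{a}
  C via C→c a: +{c}
  S via S→a C: +{a}
  S via S→c A: +{c}
  S via S→d A: +{d}
  S: {a,c,d}  A: {b}  B: {a}  C: {c}
[2]
  A via A→B: +{a}
  B via B→S b: +{c,d}
  S: {a,c,d}  A: {a,b}  B: {a,c,d}  C: {c}
[3]
  A via A→B: +{c,d}
  S: {a,c,d}  A: {a,b,c,d}  B: {a,c,d}  C: {c}
[4] — fixpoint
  S: {a,c,d}  A: {a,b,c,d}  B: {a,c,d}  C: {c}

FIRST(B) = ["a", "c", "d"]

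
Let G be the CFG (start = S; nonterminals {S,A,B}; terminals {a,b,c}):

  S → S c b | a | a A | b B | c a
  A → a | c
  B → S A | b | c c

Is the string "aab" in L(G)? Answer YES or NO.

Convert to CNF:
  S -> S X3 | T0 T2 | T1 B | T2 A | a
  A -> a | c
  B -> S A | T0 T0 | b
  T0 -> c
  T1 -> b
  T2 -> a
  X3 -> T0 T1

Fill CYK table bottom-up:
  [0..0]={A,S,T2}  "a"  orig:{A,S}
  [1..1]={A,S,T2}  "a"  orig:{A,S}
  [2..2]={B,T1}  "b"  orig:{B}
  [0..1]={B,S}  "aa"
  [1..2]=∅  "ab"
  [0..2]=∅  "aab"

S ∉ T[0,2] ⇒ NO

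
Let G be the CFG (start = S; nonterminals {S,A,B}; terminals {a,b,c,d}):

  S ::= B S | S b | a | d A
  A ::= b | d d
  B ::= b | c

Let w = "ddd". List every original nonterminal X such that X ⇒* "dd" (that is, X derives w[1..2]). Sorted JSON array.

Convert to CNF:
  S -> B S | S T1 | T0 A | a
  A -> T0 T0 | b
  B -> b | c
  T0 -> d
  T1 -> b

Fill CYK table bottom-up, restricted to cells inside w[1..2]:
  [1..1]={T0}  "d"  orig:{}
  [2..2]={T0}  "d"  orig:{}
  [1..2]={A}  "dd"

Original NTs in T[1,2] deriving "dd": ["A"]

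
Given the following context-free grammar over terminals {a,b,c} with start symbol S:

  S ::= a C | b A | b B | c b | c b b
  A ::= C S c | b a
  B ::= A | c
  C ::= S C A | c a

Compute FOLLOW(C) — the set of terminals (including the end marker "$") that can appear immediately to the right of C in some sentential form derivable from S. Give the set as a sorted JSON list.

FIRST sets, iterate to fixpoint:
[1]
  A via A→b a: +{b}
  B via B→A: +{b}
  B via B→c: +{c}
  C via C→c a: +{c}
  S via S→a C: +{a}
  S via S→b A: +{b}
  S via S→c b: +{c}
  FIRST(S)={a,b,c}  FIRST(A)={b}  FIRST(B)={b,c}  FIRST(C)={c}
[2]
  A via A→C S c: +{c}
  C via C→S C A: +{a,b}
  FIRST(S)={a,b,c}  FIRST(A)={b,c}  FIRST(B)={b,c}  FIRST(C)={a,b,c}
[3]
  A via A→C S c: +{a}
  B via B→A: +{a}
  FIRST(S)={a,b,c}  FIRST(A)={a,b,c}  FIRST(B)={a,b,c}  FIRST(C)={a,b,c}
[4] (no change)
  FIRST(S)={a,b,c}  FIRST(A)={a,b,c}  FIRST(B)={a,b,c}  FIRST(C)={a,b,c}

FOLLOW iteration:
seed FOLLOW(S) with $
round 1:
  A→C S c: FOLLOW(C) ⊇ FIRST(S) = {a,b,c}; new: +{a,b,c}
  A→C S c: FOLLOW(S) ⊇ FIRST(c) = {c}; new: +{c}
  C→S C A: FOLLOW(S) ⊇ FIRST(C) = {a,b,c}; new: +{a,b}
  C→S C A: FOLLOW(A) ⊇ FOLLOW(C) ⊇ {a,b,c}; new: +{a,b,c}
  S→a C: FOLLOW(C) ⊇ FOLLOW(S) ⊇ {$,a,b,c}; new: +{$}
  S→b A: FOLLOW(A) ⊇ FOLLOW(S) ⊇ {$,a,b,c}; new: +{$}
  S→b B: FOLLOW(B) ⊇ FOLLOW(S) ⊇ {$,a,b,c}; new: +{$,a,b,c}
  FOLLOW[S]={$,a,b,c}  FOLLOW[A]={$,a,b,c}  FOLLOW[B]={$,a,b,c}  FOLLOW[C]={$,a,b,c}
round 2: done
  FOLLOW[S]={$,a,b,c}  FOLLOW[A]={$,a,b,c}  FOLLOW[B]={$,a,b,c}  FOLLOW[C]={$,a,b,c}

FOLLOW(C) = ["$", "a", "b", "c"]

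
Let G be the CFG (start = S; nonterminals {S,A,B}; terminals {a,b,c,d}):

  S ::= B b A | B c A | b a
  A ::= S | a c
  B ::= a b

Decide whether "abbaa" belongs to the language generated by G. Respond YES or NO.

Convert to CNF:
  S -> B X5 | B X6 | T0 T2
  A -> B X3 | B X4 | T0 T2 | T2 T1
  B -> T2 T0
  T0 -> b
  T1 -> c
  T2 -> a
  X3 -> T0 A
  X4 -> T1 A
  X5 -> T0 A
  X6 -> T1 A

Fill CYK table bottom-up:
  [0..0]={T2}  "a"  orig:{}
  [1..1]={T0}  "b"  orig:{}
  [2..2]={T0}  "b"  orig:{}
  [3..3]={T2}  "a"  orig:{}
  [4..4]={T2}  "a"  orig:{}
  [0..1]={B}  "ab"
  [1..2]=∅  "bb"
  [2..3]={A,S}  "ba"
  [3..4]=∅  "aa"
  [0..2]=∅  "abb"
  [1..3]={X3,X5}  "bba"  orig:{}
  [2..4]=∅  "baa"
  [0..3]=∅  "abba"
  [1..4]=∅  "bbaa"
  [0..4]=∅  "abbaa"

S ∉ T[0,4] ⇒ NO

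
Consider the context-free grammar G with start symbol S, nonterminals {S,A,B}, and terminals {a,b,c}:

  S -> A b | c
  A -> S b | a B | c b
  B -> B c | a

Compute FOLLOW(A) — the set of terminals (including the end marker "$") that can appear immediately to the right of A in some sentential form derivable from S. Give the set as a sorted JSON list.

FIRST sets, iterate to fixpoint:
iter 1:
  A via A→a B: +{a}
  A via A→c b: +{c}
  B via B→a: +{a}
  S via S→A b: +{a,c}
  FIRST[S]={a,c}  FIRST[A]={a,c}  FIRST[B]={a}
iter 2: done
  FIRST[S]={a,c}  FIRST[A]={a,c}  FIRST[B]={a}

Compute FOLLOW by fixpoint:
seed FOLLOW(S) with $
[1]
  A→S b: FOLLOW(S) ⊇ FIRST(b) = {b}; new: +{b}
  B→B c: FOLLOW(B) ⊇ FIRST(c) = {c}; new: +{c}
  S→A b: FOLLOW(A) ⊇ FIRST(b) = {b}; new: +{b}
  S: {$,b}  A: {b}  B: {c}
[2]
  A→a B: FOLLOW(B) ⊇ FOLLOW(A) ⊇ {b}; new: +{b}
  S: {$,b}  A: {b}  B: {b,c}
[3] (no change)
  S: {$,b}  A: {b}  B: {b,c}

FOLLOW(A) = ["b"]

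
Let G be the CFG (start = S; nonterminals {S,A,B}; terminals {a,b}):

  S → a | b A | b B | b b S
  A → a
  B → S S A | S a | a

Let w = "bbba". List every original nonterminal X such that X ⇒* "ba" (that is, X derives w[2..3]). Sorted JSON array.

CNF form of G:
  S -> T1 A | T1 B | T1 X3 | a
  A -> a
  B -> S T0 | S X2 | a
  T0 -> a
  T1 -> b
  X2 -> S A
  X3 -> T1 S

CYK table (by increasing span) — only the sub-triangle for w[2..3]:
  T[2,2] 'b' = {T1}  orig:{}
  T[3,3] 'a' = {A,B,S,T0}  orig:{A,B,S}
  T[2,3] 'ba' = {S,X3}  orig:{S}

Original NTs in T[2,3] deriving "ba": ["S"]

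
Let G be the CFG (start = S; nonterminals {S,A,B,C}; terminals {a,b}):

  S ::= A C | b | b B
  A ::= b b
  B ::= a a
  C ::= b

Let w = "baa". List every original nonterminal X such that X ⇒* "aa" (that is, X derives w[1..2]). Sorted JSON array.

Convert to CNF:
  S -> A C | T0 B | b
  A -> T0 T0
  B -> T1 T1
  C -> b
  T0 -> b
  T1 -> a

CYK table (by increasing span) (cells [i..j] with 1 ≤ i ≤ j ≤ 2 only):
  cell(1,1) a: {T1}  orig:{}
  cell(2,2) a: {T1}  orig:{}
  cell(1,2) aa: {B}

Original NTs in T[1,2] deriving "aa": ["B"]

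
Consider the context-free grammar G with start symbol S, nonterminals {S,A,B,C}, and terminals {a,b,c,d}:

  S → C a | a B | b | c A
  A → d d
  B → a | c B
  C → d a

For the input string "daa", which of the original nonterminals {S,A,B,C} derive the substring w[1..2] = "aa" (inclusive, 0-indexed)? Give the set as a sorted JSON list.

CNF form of G:
  S -> C T2 | T1 A | T2 B | b
  A -> T0 T0
  B -> T1 B | a
  C -> T0 T2
  T0 -> d
  T1 -> c
  T2 -> a

CYK fill — only the sub-triangle for w[1..2]:
  [1..1]={B,T2}  "a"  orig:{B}
  [2..2]={B,T2}  "a"  orig:{B}
  [1..2]={S}  "aa"

Original NTs in T[1,2] deriving "aa": ["S"]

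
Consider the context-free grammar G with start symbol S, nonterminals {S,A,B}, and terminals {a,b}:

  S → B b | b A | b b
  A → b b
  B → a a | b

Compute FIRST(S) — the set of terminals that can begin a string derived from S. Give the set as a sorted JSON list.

FIRST iteration:
pass 1:
  A via A→b b: +{b}
  B via B→a a: +{a}
  B via B→b: +{b}
  S via S→B b: +{a,b}
  FIRST(S)={a,b}  FIRST(A)={b}  FIRST(B)={a,b}
pass 2: (no change)
  FIRST(S)={a,b}  FIRST(A)={b}  FIRST(B)={a,b}

FIRST(S) = ["a", "b"]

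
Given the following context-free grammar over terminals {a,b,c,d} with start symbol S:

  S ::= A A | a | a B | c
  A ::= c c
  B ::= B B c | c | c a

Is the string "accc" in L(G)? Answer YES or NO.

Convert to CNF:
  S -> A A | T1 B | a | c
  A -> T0 T0
  B -> B X2 | T0 T1 | c
  T0 -> c
  T1 -> a
  X2 -> B T0

CYK table (by increasing span):
  cell(0,0) a: {S,T1}  orig:{S}
  cell(1,1) c: {B,S,T0}  orig:{B,S}
  cell(2,2) c: {B,S,T0}  orig:{B,S}
  cell(3,3) c: {B,S,T0}  orig:{B,S}
  cell(0,1) ac: {S}
  cell(1,2) cc: {A,X2}  orig:{A}
  cell(2,3) cc: {A,X2}  orig:{A}
  cell(0,2) acc: ∅
  cell(1,3) ccc: {B}
  cell(0,3) accc: {S}

S ∈ T[0,3] ⇒ YES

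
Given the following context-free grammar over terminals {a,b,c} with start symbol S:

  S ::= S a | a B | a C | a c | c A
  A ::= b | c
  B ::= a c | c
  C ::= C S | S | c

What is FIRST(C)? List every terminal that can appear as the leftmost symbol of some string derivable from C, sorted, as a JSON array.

FIRST sets, iterate to fixpoint:
round 1:
  A via A→b: +{b}
  A via A→c: +{c}
  B via B→a c: +{a}
  B via B→c: +{c}
  C via C→c: +{c}
  S via S→a B: +{a}
  S via S→c A: +{c}
  FIRST(S)={a,c}  FIRST(A)={b,c}  FIRST(B)={a,c}  FIRST(C)={c}
round 2:
  C via C→S: +{a}
  FIRST(S)={a,c}  FIRST(A)={b,c}  FIRST(B)={a,c}  FIRST(C)={a,c}
round 3: (no change)
  FIRST(S)={a,c}  FIRST(A)={b,c}  FIRST(B)={a,c}  FIRST(C)={a,c}

FIRST(C) = ["a", "c"]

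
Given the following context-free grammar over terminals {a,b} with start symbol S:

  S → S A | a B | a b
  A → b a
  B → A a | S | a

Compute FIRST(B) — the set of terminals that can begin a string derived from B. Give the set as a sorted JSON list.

FIRST sets, iterate to fixpoint:
round 1:
  A via A→b a: +{b}
  B via B→A a: +{b}
  B via B→a: +{a}
  S via S→a B: +{a}
  FIRST[S]={a}  FIRST[A]={b}  FIRST[B]={a,b}
round 2: (no change)
  FIRST[S]={a}  FIRST[A]={b}  FIRST[B]={a,b}

FIRST(B) = ["a", "b"]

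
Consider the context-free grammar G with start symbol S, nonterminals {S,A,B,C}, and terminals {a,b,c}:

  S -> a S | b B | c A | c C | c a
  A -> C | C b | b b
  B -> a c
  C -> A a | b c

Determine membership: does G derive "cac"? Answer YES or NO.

CNF form of G:
  S -> T0 S | T1 B | T2 A | T2 C | T2 T0
  A -> A T0 | C T1 | T1 T1 | T1 T2
  B -> T0 T2
  C -> A T0 | T1 T2
  T0 -> a
  T1 -> b
  T2 -> c

Fill CYK table bottom-up:
  cell(0,0) c: {T2}  orig:{}
  cell(1,1) a: {T0}  orig:{}
  cell(2,2) c: {T2}  orig:{}
  cell(0,1) ca: {S}
  cell(1,2) ac: {B}
  cell(0,2) cac: ∅

S ∉ T[0,2] ⇒ NO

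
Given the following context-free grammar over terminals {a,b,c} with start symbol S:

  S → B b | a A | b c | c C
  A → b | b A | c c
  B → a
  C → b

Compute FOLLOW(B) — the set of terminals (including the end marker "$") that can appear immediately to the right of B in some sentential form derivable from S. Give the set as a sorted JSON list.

Compute FIRST by fixpoint:
pass 1:
  A via A→b: +{b}
  A via A→c c: +{c}
  B via B→a: +{a}
  C via C→b: +{b}
  S via S→B b: +{a}
  S via S→b c: +{b}
  S via S→c C: +{c}
  FIRST[S]={a,b,c}  FIRST[A]={b,c}  FIRST[B]={a}  FIRST[C]={b}
pass 2: (stable)
  FIRST[S]={a,b,c}  FIRST[A]={b,c}  FIRST[B]={a}  FIRST[C]={b}

FOLLOW sets:
FOLLOW(S) := {$}
[1]
  S→B b: FOLLOW(B) ⊇ FIRST(b) = {b}; new: +{b}
  S→a A: FOLLOW(A) ⊇ FOLLOW(S) ⊇ {$}; new: +{$}
  S→c C: FOLLOW(C) ⊇ FOLLOW(S) ⊇ {$}; new: +{$}
  FOLLOW[S]={$}  FOLLOW[A]={$}  FOLLOW[B]={b}  FOLLOW[C]={$}
[2] (stable)
  FOLLOW[S]={$}  FOLLOW[A]={$}  FOLLOW[B]={b}  FOLLOW[C]={$}

FOLLOW(B) = ["b"]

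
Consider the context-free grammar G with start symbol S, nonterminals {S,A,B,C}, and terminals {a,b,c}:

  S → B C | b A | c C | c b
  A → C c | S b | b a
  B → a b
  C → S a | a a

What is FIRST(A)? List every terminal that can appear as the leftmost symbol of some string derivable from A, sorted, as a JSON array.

FIRST iteration:
iter 1:
  A via A→b a: +{b}
  B via B→a b: +{a}
  C via C→a a: +{a}
  S via S→B C: +{a}
  S via S→b A: +{b}
  S via S→c C: +{c}
  FIRST[S]={a,b,c}  FIRST[A]={b}  FIRST[B]={a}  FIRST[C]={a}
iter 2:
  A via A→C c: +{a}
  A via A→S b: +{c}
  C via C→S a: +{b,c}
  FIRST[S]={a,b,c}  FIRST[A]={a,b,c}  FIRST[B]={a}  FIRST[C]={a,b,c}
iter 3: — fixpoint
  FIRST[S]={a,b,c}  FIRST[A]={a,b,c}  FIRST[B]={a}  FIRST[C]={a,b,c}

FIRST(A) = ["a", "b", "c"]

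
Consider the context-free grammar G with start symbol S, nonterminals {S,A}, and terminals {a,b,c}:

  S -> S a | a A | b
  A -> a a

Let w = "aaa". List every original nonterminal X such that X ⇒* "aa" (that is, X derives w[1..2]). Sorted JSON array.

Convert to CNF:
  S -> S T0 | T0 A | b
  A -> T0 T0
  T0 -> a

CYK fill, restricted to cells inside w[1..2]:
  T[1,1] 'a' = {T0}  orig:{}
  T[2,2] 'a' = {T0}  orig:{}
  T[1,2] 'aa' = {A}

Original NTs in T[1,2] deriving "aa": ["A"]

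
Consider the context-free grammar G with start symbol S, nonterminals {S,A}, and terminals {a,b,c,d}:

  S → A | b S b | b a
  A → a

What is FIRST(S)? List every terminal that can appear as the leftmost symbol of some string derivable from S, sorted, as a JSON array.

FIRST iteration:
pass 1:
  A via A→a: +{a}
  S via S→A: +{a}
  S via S→b S b: +{b}
  FIRST(S)={a,b}  FIRST(A)={a}
pass 2: (no change)
  FIRST(S)={a,b}  FIRST(A)={a}

FIRST(S) = ["a", "b"]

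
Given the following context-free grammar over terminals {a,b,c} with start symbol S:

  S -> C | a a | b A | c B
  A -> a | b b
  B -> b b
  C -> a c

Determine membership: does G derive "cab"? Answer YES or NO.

Convert to CNF:
  S -> T0 A | T1 T1 | T1 T2 | T2 B
  A -> T0 T0 | a
  B -> T0 T0
  C -> T1 T2
  T0 -> b
  T1 -> a
  T2 -> c

CYK fill:
  [0..0]={T2}  "c"  orig:{}
  [1..1]={A,T1}  "a"  orig:{A}
  [2..2]={T0}  "b"  orig:{}
  [0..1]=∅  "ca"
  [1..2]=∅  "ab"
  [0..2]=∅  "cab"

S ∉ T[0,2] ⇒ NO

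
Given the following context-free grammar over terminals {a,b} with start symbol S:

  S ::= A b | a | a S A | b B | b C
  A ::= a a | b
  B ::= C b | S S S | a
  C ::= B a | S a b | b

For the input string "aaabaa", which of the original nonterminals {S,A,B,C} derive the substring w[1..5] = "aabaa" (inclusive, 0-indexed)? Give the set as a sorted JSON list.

Convert to CNF:
  S -> A T1 | T0 X4 | T1 B | T1 C | a
  A -> T0 T0 | b
  B -> C T1 | S X2 | a
  C -> B T0 | S X3 | b
  T0 -> a
  T1 -> b
  X2 -> S S
  X3 -> T0 T1
  X4 -> S A

CYK table (by increasing span), restricted to cells inside w[1..5]:
  cell(1,1) a: {B,S,T0}  orig:{B,S}
  cell(2,2) a: {B,S,T0}  orig:{B,S}
  cell(3,3) b: {A,C,T1}  orig:{A,C}
  cell(4,4) a: {B,S,T0}  orig:{B,S}
  cell(5,5) a: {B,S,T0}  orig:{B,S}
  cell(1,2) aa: {A,C,X2}  orig:{A,C}
  cell(2,3) ab: {X3,X4}  orig:{}
  cell(3,4) ba: {S}
  cell(4,5) aa: {A,C,X2}  orig:{A,C}
  cell(1,3) aab: {B,C,S}
  cell(2,4) aba: {X2}  orig:{}
  cell(3,5) baa: {S,X2}  orig:{S}
  cell(1,4) aaba: {B,C,X2}  orig:{B,C}
  cell(2,5) abaa: {B,X2}  orig:{B}
  cell(1,5) aabaa: {B,C,X4}  orig:{B,C}

Original NTs in T[1,5] deriving "aabaa": ["B", "C"]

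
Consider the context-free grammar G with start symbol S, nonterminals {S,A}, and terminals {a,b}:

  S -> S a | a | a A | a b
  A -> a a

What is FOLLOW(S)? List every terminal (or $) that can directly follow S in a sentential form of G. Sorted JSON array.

FIRST sets, iterate to fixpoint:
[1]
  A via A→a a: +{a}
  S via S→a: +{a}
  FIRST[S]={a}  FIRST[A]={a}
[2] (stable)
  FIRST[S]={a}  FIRST[A]={a}

Compute FOLLOW by fixpoint:
FOLLOW(S) := {$}
[1]
  S→S a: FOLLOW(S) ⊇ FIRST(a) = {a}; new: +{a}
  S→a A: FOLLOW(A) ⊇ FOLLOW(S) ⊇ {$,a}; new: +{$,a}
  S: {$,a}  A: {$,a}
[2] done
  S: {$,a}  A: {$,a}

FOLLOW(S) = ["$", "a"]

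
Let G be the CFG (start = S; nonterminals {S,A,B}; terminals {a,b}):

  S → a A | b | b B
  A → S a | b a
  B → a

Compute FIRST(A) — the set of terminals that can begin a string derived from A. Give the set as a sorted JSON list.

FIRST sets, iterate to fixpoint:
round 1:
  A via A→b a: +{b}
  B via B→a: +{a}
  S via S→a A: +{a}
  S via S→b: +{b}
  FIRST[S]={a,b}  FIRST[A]={b}  FIRST[B]={a}
round 2:
  A via A→S a: +{a}
  FIRST[S]={a,b}  FIRST[A]={a,b}  FIRST[B]={a}
round 3: done
  FIRST[S]={a,b}  FIRST[A]={a,b}  FIRST[B]={a}

FIRST(A) = ["a", "b"]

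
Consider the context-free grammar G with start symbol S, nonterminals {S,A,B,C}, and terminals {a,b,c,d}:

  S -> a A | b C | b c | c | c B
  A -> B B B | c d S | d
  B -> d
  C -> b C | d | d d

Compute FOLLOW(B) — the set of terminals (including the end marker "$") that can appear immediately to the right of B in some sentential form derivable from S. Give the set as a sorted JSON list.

FIRST iteration:
iter 1:
  A via A→c d S: +{c}
  A via A→d: +{d}
  B via B→d: +{d}
  C via C→b C: +{b}
  C via C→d: +{d}
  S via S→a A: +{a}
  S via S→b C: +{b}
  S via S→c: +{c}
  S: {a,b,c}  A: {c,d}  B: {d}  C: {b,d}
iter 2: done
  S: {a,b,c}  A: {c,d}  B: {d}  C: {b,d}

Compute FOLLOW by fixpoint:
FOLLOW(S) := {$}
iter 1:
  A→B B B: FOLLOW(B) ⊇ FIRST(B) = {d}; new: +{d}
  S→a A: FOLLOW(A) ⊇ FOLLOW(S) ⊇ {$}; new: +{$}
  S→b C: FOLLOW(C) ⊇ FOLLOW(S) ⊇ {$}; new: +{$}
  S→c B: FOLLOW(B) ⊇ FOLLOW(S) ⊇ {$}; new: +{$}
  FOLLOW(S)={$}  FOLLOW(A)={$}  FOLLOW(B)={$,d}  FOLLOW(C)={$}
iter 2: (no change)
  FOLLOW(S)={$}  FOLLOW(A)={$}  FOLLOW(B)={$,d}  FOLLOW(C)={$}

FOLLOW(B) = ["$", "d"]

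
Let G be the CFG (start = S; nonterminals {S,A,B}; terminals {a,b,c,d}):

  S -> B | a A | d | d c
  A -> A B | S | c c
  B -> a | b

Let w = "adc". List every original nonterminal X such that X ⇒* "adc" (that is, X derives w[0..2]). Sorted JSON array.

Convert to CNF:
  S -> T0 A | T2 T1 | a | b | d
  A -> A B | T0 A | T1 T1 | T2 T1 | a | b | d
  B -> a | b
  T0 -> a
  T1 -> c
  T2 -> d

Fill CYK table bottom-up, restricted to cells inside w[0..2]:
  [0..0]={A,B,S,T0}  "a"  orig:{A,B,S}
  [1..1]={A,S,T2}  "d"  orig:{A,S}
  [2..2]={T1}  "c"  orig:{}
  [0..1]={A,S}  "ad"
  [1..2]={A,S}  "dc"
  [0..2]={A,S}  "adc"

Original NTs in T[0,2] deriving "adc": ["A", "S"]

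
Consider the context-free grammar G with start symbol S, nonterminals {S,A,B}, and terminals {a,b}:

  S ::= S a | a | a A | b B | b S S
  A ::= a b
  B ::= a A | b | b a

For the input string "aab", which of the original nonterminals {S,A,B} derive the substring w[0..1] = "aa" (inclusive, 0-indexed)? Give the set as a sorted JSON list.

Convert to CNF:
  S -> S T0 | T0 A | T1 B | T1 X2 | a
  A -> T0 T1
  B -> T0 A | T1 T0 | b
  T0 -> a
  T1 -> b
  X2 -> S S

CYK table (by increasing span) (cells [i..j] with 0 ≤ i ≤ j ≤ 1 only):
  cell(0,0) a: {S,T0}  orig:{S}
  cell(1,1) a: {S,T0}  orig:{S}
  cell(0,1) aa: {S,X2}  orig:{S}

Original NTs in T[0,1] deriving "aa": ["S"]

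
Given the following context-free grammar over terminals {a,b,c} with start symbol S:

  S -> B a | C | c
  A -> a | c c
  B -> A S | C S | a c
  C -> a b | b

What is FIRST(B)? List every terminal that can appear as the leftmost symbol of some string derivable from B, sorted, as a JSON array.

FIRST iteration:
round 1:
  A via A→a: +{a}
  A via A→c c: +{c}
  B via B→A S: +{a,c}
  C via C→a b: +{a}
  C via C→b: +{b}
  S via S→B a: +{a,c}
  S via S→C: +{b}
  FIRST(S)={a,b,c}  FIRST(A)={a,c}  FIRST(B)={a,c}  FIRST(C)={a,b}
round 2:
  B via B→C S: +{b}
  FIRST(S)={a,b,c}  FIRST(A)={a,c}  FIRST(B)={a,b,c}  FIRST(C)={a,b}
round 3: — fixpoint
  FIRST(S)={a,b,c}  FIRST(A)={a,c}  FIRST(B)={a,b,c}  FIRST(C)={a,b}

FIRST(B) = ["a", "b", "c"]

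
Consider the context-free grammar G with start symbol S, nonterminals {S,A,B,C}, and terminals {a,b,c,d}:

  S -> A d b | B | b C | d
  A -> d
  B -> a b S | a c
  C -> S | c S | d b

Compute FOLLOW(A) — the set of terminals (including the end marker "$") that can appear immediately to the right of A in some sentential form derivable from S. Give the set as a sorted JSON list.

FIRST iteration:
iter 1:
  A via A→d: +{d}
  B via B→a b S: +{a}
  C via C→c S: +{c}
  C via C→d b: +{d}
  S via S→A d b: +{d}
  S via S→B: +{a}
  S via S→b C: +{b}
  S: {a,b,d}  A: {d}  B: {a}  C: {c,d}
iter 2:
  C via C→S: +{a,b}
  S: {a,b,d}  A: {d}  B: {a}  C: {a,b,c,d}
iter 3: (no change)
  S: {a,b,d}  A: {d}  B: {a}  C: {a,b,c,d}

FOLLOW iteration:
seed FOLLOW(S) with $
[1]
  S→A d b: FOLLOW(A) ⊇ FIRST(d) = {d}; new: +{d}
  S→B: FOLLOW(B) ⊇ FOLLOW(S) ⊇ {$}; new: +{$}
  S→b C: FOLLOW(C) ⊇ FOLLOW(S) ⊇ {$}; new: +{$}
  FOLLOW[S]={$}  FOLLOW[A]={d}  FOLLOW[B]={$}  FOLLOW[C]={$}
[2] (no change)
  FOLLOW[S]={$}  FOLLOW[A]={d}  FOLLOW[B]={$}  FOLLOW[C]={$}

FOLLOW(A) = ["d"]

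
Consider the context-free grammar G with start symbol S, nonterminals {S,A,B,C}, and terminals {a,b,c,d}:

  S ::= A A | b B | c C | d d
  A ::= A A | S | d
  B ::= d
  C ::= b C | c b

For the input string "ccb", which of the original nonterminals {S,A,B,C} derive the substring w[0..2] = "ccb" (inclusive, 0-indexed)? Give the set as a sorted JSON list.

Convert to CNF:
  S -> A A | T0 B | T1 C | T2 T2
  A -> A A | T0 B | T1 C | T2 T2 | d
  B -> d
  C -> T0 C | T1 T0
  T0 -> b
  T1 -> c
  T2 -> d

CYK fill (cells [i..j] with 0 ≤ i ≤ j ≤ 2 only):
  cell(0,0) c: {T1}  orig:{}
  cell(1,1) c: {T1}  orig:{}
  cell(2,2) b: {T0}  orig:{}
  cell(0,1) cc: ∅
  cell(1,2) cb: {C}
  cell(0,2) ccb: {A,S}

Original NTs in T[0,2] deriving "ccb": ["A", "S"]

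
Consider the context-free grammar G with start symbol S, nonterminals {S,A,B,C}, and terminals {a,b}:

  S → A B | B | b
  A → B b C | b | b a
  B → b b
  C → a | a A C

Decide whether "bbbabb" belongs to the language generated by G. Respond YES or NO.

CNF form of G:
  S -> A B | T0 T0 | b
  A -> B X2 | T0 T1 | b
  B -> T0 T0
  C -> T1 X3 | a
  T0 -> b
  T1 -> a
  X2 -> T0 C
  X3 -> A C

CYK table (by increasing span):
  [0..0]={A,S,T0}  "b"  orig:{A,S}
  [1..1]={A,S,T0}  "b"  orig:{A,S}
  [2..2]={A,S,T0}  "b"  orig:{A,S}
  [3..3]={C,T1}  "a"  orig:{C}
  [4..4]={A,S,T0}  "b"  orig:{A,S}
  [5..5]={A,S,T0}  "b"  orig:{A,S}
  [0..1]={B,S}  "bb"
  [1..2]={B,S}  "bb"
  [2..3]={A,X2,X3}  "ba"  orig:{A}
  [3..4]=∅  "ab"
  [4..5]={B,S}  "bb"
  [0..2]={S}  "bbb"
  [1..3]=∅  "bba"
  [2..4]=∅  "bab"
  [3..5]=∅  "abb"
  [0..3]={A}  "bbba"
  [1..4]=∅  "bbab"
  [2..5]={S}  "babb"
  [0..4]=∅  "bbbab"
  [1..5]=∅  "bbabb"
  [0..5]={S}  "bbbabb"

S ∈ T[0,5] ⇒ YES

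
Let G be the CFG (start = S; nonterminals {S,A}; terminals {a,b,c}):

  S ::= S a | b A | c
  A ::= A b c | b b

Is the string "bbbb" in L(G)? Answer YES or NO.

Convert to CNF:
  S -> S T2 | T0 A | c
  A -> A X3 | T0 T0
  T0 -> b
  T1 -> c
  T2 -> a
  X3 -> T0 T1

CYK table (by increasing span):
  T[0,0] 'b' = {T0}  orig:{}
  T[1,1] 'b' = {T0}  orig:{}
  T[2,2] 'b' = {T0}  orig:{}
  T[3,3] 'b' = {T0}  orig:{}
  T[0,1] 'bb' = {A}
  T[1,2] 'bb' = {A}
  T[2,3] 'bb' = {A}
  T[0,2] 'bbb' = {S}
  T[1,3] 'bbb' = {S}
  T[0,3] 'bbbb' = ∅

S ∉ T[0,3] ⇒ NO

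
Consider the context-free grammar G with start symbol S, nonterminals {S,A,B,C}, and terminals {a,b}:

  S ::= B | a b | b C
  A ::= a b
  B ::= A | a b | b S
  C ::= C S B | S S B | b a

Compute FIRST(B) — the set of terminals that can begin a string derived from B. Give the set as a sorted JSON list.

Compute FIRST by fixpoint:
iter 1:
  A via A→a b: +{a}
  B via B→A: +{a}
  B via B→b S: +{b}
  C via C→b a: +{b}
  S via S→B: +{a,b}
  FIRST(S)={a,b}  FIRST(A)={a}  FIRST(B)={a,b}  FIRST(C)={b}
iter 2:
  C via C→S S B: +{a}
  FIRST(S)={a,b}  FIRST(A)={a}  FIRST(B)={a,b}  FIRST(C)={a,b}
iter 3: (stable)
  FIRST(S)={a,b}  FIRST(A)={a}  FIRST(B)={a,b}  FIRST(C)={a,b}

FIRST(B) = ["a", "b"]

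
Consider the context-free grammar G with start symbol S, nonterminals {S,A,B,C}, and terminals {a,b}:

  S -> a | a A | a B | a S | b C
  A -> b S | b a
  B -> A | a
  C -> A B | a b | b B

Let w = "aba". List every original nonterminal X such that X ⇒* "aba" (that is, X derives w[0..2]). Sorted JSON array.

Convert to CNF:
  S -> T0 C | T1 A | T1 B | T1 S | a
  A -> T0 S | T0 T1
  B -> T0 S | T0 T1 | a
  C -> A B | T0 B | T1 T0
  T0 -> b
  T1 -> a

CYK fill (cells [i..j] with 0 ≤ i ≤ j ≤ 2 only):
  cell(0,0) a: {B,S,T1}  orig:{B,S}
  cell(1,1) b: {T0}  orig:{}
  cell(2,2) a: {B,S,T1}  orig:{B,S}
  cell(0,1) ab: {C}
  cell(1,2) ba: {A,B,C}
  cell(0,2) aba: {S}

Original NTs in T[0,2] deriving "aba": ["S"]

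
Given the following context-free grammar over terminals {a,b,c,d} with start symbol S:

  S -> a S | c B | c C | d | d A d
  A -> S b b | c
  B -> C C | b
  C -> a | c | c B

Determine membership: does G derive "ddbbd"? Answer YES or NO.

Convert to CNF:
  S -> T1 B | T1 C | T2 S | T3 X5 | d
  A -> S X4 | c
  B -> C C | b
  C -> T1 B | a | c
  T0 -> b
  T1 -> c
  T2 -> a
  T3 -> d
  X4 -> T0 T0
  X5 -> A T3

CYK table (by increasing span):
  cell(0,0) d: {S,T3}  orig:{S}
  cell(1,1) d: {S,T3}  orig:{S}
  cell(2,2) b: {B,T0}  orig:{B}
  cell(3,3) b: {B,T0}  orig:{B}
  cell(4,4) d: {S,T3}  orig:{S}
  cell(0,1) dd: ∅
  cell(1,2) db: ∅
  cell(2,3) bb: {X4}  orig:{}
  cell(3,4) bd: ∅
  cell(0,2) ddb: ∅
  cell(1,3) dbb: {A}
  cell(2,4) bbd: ∅
  cell(0,3) ddbb: ∅
  cell(1,4) dbbd: {X5}  orig:{}
  cell(0,4) ddbbd: {S}

S ∈ T[0,4] ⇒ YES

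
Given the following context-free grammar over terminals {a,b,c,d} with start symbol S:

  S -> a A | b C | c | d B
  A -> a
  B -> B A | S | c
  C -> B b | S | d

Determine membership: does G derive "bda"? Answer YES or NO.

Convert to CNF:
  S -> T0 A | T1 C | T2 B | c
  A -> a
  B -> B A | T0 A | T1 C | T2 B | c
  C -> B T1 | T0 A | T1 C | T2 B | c | d
  T0 -> a
  T1 -> b
  T2 -> d

Fill CYK table bottom-up:
  [0..0]={T1}  "b"  orig:{}
  [1..1]={C,T2}  "d"  orig:{C}
  [2..2]={A,T0}  "a"  orig:{A}
  [0..1]={B,C,S}  "bd"
  [1..2]=∅  "da"
  [0..2]={B}  "bda"

S ∉ T[0,2] ⇒ NO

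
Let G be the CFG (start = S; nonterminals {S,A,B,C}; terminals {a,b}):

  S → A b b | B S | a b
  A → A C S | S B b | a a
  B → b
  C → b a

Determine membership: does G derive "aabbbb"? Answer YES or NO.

CNF form of G:
  S -> A X4 | B S | T1 T0
  A -> A X2 | S X3 | T1 T1
  B -> b
  C -> T0 T1
  T0 -> b
  T1 -> a
  X2 -> C S
  X3 -> B T0
  X4 -> T0 T0

CYK fill:
  [0..0]={T1}  "a"  orig:{}
  [1..1]={T1}  "a"  orig:{}
  [2..2]={B,T0}  "b"  orig:{B}
  [3..3]={B,T0}  "b"  orig:{B}
  [4..4]={B,T0}  "b"  orig:{B}
  [5..5]={B,T0}  "b"  orig:{B}
  [0..1]={A}  "aa"
  [1..2]={S}  "ab"
  [2..3]={X3,X4}  "bb"  orig:{}
  [3..4]={X3,X4}  "bb"  orig:{}
  [4..5]={X3,X4}  "bb"  orig:{}
  [0..2]=∅  "aab"
  [1..3]=∅  "abb"
  [2..4]=∅  "bbb"
  [3..5]=∅  "bbb"
  [0..3]={S}  "aabb"
  [1..4]={A}  "abbb"
  [2..5]=∅  "bbbb"
  [0..4]=∅  "aabbb"
  [1..5]=∅  "abbbb"
  [0..5]={A}  "aabbbb"

S ∉ T[0,5] ⇒ NO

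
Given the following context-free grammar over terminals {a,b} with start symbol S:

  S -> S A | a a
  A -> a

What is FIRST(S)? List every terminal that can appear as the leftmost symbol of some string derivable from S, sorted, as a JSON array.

FIRST iteration:
iter 1:
  A via A→a: +{a}
  S via S→a a: +{a}
  FIRST[S]={a}  FIRST[A]={a}
iter 2: (stable)
  FIRST[S]={a}  FIRST[A]={a}

FIRST(S) = ["a"]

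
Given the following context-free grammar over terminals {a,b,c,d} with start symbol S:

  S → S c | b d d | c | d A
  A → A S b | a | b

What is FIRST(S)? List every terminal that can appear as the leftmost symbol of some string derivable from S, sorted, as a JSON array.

FIRST iteration:
[1]
  A via A→a: +{a}
  A via A→b: +{b}
  S via S→b d d: +{b}
  S via S→c: +{c}
  S via S→d A: +{d}
  S: {b,c,d}  A: {a,b}
[2] done
  S: {b,c,d}  A: {a,b}

FIRST(S) = ["b", "c", "d"]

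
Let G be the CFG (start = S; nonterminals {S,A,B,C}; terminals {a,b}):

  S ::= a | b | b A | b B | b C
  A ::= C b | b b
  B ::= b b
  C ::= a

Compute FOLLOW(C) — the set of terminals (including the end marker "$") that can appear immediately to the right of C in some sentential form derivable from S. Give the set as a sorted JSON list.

FIRST iteration:
pass 1:
  A via A→b b: +{b}
  B via B→b b: +{b}
  C via C→a: +{a}
  S via S→a: +{a}
  S via S→b: +{b}
  FIRST(S)={a,b}  FIRST(A)={b}  FIRST(B)={b}  FIRST(C)={a}
pass 2:
  A via A→C b: +{a}
  FIRST(S)={a,b}  FIRST(A)={a,b}  FIRST(B)={b}  FIRST(C)={a}
pass 3: — fixpoint
  FIRST(S)={a,b}  FIRST(A)={a,b}  FIRST(B)={b}  FIRST(C)={a}

FOLLOW iteration:
initialize: $ ∈ FOLLOW(S)
round 1:
  A→C b: FOLLOW(C) ⊇ FIRST(b) = {b}; new: +{b}
  S→b A: FOLLOW(A) ⊇ FOLLOW(S) ⊇ {$}; new: +{$}
  S→b B: FOLLOW(B) ⊇ FOLLOW(S) ⊇ {$}; new: +{$}
  S→b C: FOLLOW(C) ⊇ FOLLOW(S) ⊇ {$}; new: +{$}
  FOLLOW(S)={$}  FOLLOW(A)={$}  FOLLOW(B)={$}  FOLLOW(C)={$,b}
round 2: (stable)
  FOLLOW(S)={$}  FOLLOW(A)={$}  FOLLOW(B)={$}  FOLLOW(C)={$,b}

FOLLOW(C) = ["$", "b"]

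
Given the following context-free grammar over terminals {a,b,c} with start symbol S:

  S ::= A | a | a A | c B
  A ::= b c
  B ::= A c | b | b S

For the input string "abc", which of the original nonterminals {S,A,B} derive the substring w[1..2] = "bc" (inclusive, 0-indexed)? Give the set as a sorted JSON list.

Convert to CNF:
  S -> T0 T1 | T1 B | T2 A | a
  A -> T0 T1
  B -> A T1 | T0 S | b
  T0 -> b
  T1 -> c
  T2 -> a

CYK table (by increasing span), restricted to cells inside w[1..2]:
  [1..1]={B,T0}  "b"  orig:{B}
  [2..2]={T1}  "c"  orig:{}
  [1..2]={A,S}  "bc"

Original NTs in T[1,2] deriving "bc": ["A", "S"]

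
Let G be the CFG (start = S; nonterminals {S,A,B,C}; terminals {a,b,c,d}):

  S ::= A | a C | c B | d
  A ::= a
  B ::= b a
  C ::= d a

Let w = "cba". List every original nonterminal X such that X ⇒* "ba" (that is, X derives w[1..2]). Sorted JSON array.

Convert to CNF:
  S -> T1 C | T3 B | a | d
  A -> a
  B -> T0 T1
  C -> T2 T1
  T0 -> b
  T1 -> a
  T2 -> d
  T3 -> c

CYK table (by increasing span) (cells [i..j] with 1 ≤ i ≤ j ≤ 2 only):
  cell(1,1) b: {T0}  orig:{}
  cell(2,2) a: {A,S,T1}  orig:{A,S}
  cell(1,2) ba: {B}

Original NTs in T[1,2] deriving "ba": ["B"]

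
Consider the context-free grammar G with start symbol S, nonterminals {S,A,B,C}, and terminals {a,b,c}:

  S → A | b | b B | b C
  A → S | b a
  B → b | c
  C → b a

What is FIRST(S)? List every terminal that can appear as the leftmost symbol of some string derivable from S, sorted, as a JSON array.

Compute FIRST by fixpoint:
pass 1:
  A via A→b a: +{b}
  B via B→b: +{b}
  B via B→c: +{c}
  C via C→b a: +{b}
  S via S→A: +{b}
  FIRST(S)={b}  FIRST(A)={b}  FIRST(B)={b,c}  FIRST(C)={b}
pass 2: — fixpoint
  FIRST(S)={b}  FIRST(A)={b}  FIRST(B)={b,c}  FIRST(C)={b}

FIRST(S) = ["b"]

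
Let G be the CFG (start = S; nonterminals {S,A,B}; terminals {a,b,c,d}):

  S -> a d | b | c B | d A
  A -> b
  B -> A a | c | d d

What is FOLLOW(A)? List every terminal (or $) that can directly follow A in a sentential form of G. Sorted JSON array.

FIRST iteration:
[1]
  A via A→b: +{b}
  B via B→A a: +{b}
  B via B→c: +{c}
  B via B→d d: +{d}
  S via S→a d: +{a}
  S via S→b: +{b}
  S via S→c B: +{c}
  S via S→d A: +{d}
  FIRST[S]={a,b,c,d}  FIRST[A]={b}  FIRST[B]={b,c,d}
[2] done
  FIRST[S]={a,b,c,d}  FIRST[A]={b}  FIRST[B]={b,c,d}

FOLLOW sets:
initialize: $ ∈ FOLLOW(S)
round 1:
  B→A a: FOLLOW(A) ⊇ FIRST(a) = {a}; new: +{a}
  S→c B: FOLLOW(B) ⊇ FOLLOW(S) ⊇ {$}; new: +{$}
  S→d A: FOLLOW(A) ⊇ FOLLOW(S) ⊇ {$}; new: +{$}
  FOLLOW[S]={$}  FOLLOW[A]={$,a}  FOLLOW[B]={$}
round 2: — fixpoint
  FOLLOW[S]={$}  FOLLOW[A]={$,a}  FOLLOW[B]={$}

FOLLOW(A) = ["$", "a"]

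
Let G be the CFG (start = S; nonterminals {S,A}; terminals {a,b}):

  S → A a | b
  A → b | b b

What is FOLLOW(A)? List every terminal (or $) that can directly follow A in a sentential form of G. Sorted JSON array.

FIRST sets, iterate to fixpoint:
[1]
  A via A→b: +{b}
  S via S→A a: +{b}
  FIRST(S)={b}  FIRST(A)={b}
[2] — fixpoint
  FIRST(S)={b}  FIRST(A)={b}

FOLLOW iteration:
seed FOLLOW(S) with $
round 1:
  S→A a: FOLLOW(A) ⊇ FIRST(a) = {a}; new: +{a}
  FOLLOW(S)={$}  FOLLOW(A)={a}
round 2: (stable)
  FOLLOW(S)={$}  FOLLOW(A)={a}

FOLLOW(A) = ["a"]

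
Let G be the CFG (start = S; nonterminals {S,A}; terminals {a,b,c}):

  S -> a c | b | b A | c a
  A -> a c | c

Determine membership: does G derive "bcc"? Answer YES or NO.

Convert to CNF:
  S -> T0 T1 | T1 T0 | T2 A | b
  A -> T0 T1 | c
  T0 -> a
  T1 -> c
  T2 -> b

CYK table (by increasing span):
  cell(0,0) b: {S,T2}  orig:{S}
  cell(1,1) c: {A,T1}  orig:{A}
  cell(2,2) c: {A,T1}  orig:{A}
  cell(0,1) bc: {S}
  cell(1,2) cc: ∅
  cell(0,2) bcc: ∅

S ∉ T[0,2] ⇒ NO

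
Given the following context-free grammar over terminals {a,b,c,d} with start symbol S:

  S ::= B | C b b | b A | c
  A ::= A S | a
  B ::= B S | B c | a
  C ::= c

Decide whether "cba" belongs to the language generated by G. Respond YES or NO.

CNF form of G:
  S -> B S | B T0 | C X2 | T1 A | a | c
  A -> A S | a
  B -> B S | B T0 | a
  C -> c
  T0 -> c
  T1 -> b
  X2 -> T1 T1

CYK fill:
  [0..0]={C,S,T0}  "c"  orig:{C,S}
  [1..1]={T1}  "b"  orig:{}
  [2..2]={A,B,S}  "a"
  [0..1]=∅  "cb"
  [1..2]={S}  "ba"
  [0..2]=∅  "cba"

S ∉ T[0,2] ⇒ NO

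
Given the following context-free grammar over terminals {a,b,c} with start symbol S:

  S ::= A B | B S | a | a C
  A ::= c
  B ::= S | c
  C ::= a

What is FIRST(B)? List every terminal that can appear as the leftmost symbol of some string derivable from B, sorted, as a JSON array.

FIRST iteration:
pass 1:
  A via A→c: +{c}
  B via B→c: +{c}
  C via C→a: +{a}
  S via S→A B: +{c}
  S via S→a: +{a}
  S: {a,c}  A: {c}  B: {c}  C: {a}
pass 2:
  B via B→S: +{a}
  S: {a,c}  A: {c}  B: {a,c}  C: {a}
pass 3: (stable)
  S: {a,c}  A: {c}  B: {a,c}  C: {a}

FIRST(B) = ["a", "c"]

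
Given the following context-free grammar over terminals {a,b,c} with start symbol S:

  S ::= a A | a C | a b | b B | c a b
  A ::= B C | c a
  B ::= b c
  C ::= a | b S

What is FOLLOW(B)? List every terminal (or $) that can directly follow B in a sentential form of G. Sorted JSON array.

Compute FIRST by fixpoint:
pass 1:
  A via A→c a: +{c}
  B via B→b c: +{b}
  C via C→a: +{a}
  C via C→b S: +{b}
  S via S→a A: +{a}
  S via S→b B: +{b}
  S via S→c a b: +{c}
  FIRST(S)={a,b,c}  FIRST(A)={c}  FIRST(B)={b}  FIRST(C)={a,b}
pass 2:
  A via A→B C: +{b}
  FIRST(S)={a,b,c}  FIRST(A)={b,c}  FIRST(B)={b}  FIRST(C)={a,b}
pass 3: (no change)
  FIRST(S)={a,b,c}  FIRST(A)={b,c}  FIRST(B)={b}  FIRST(C)={a,b}

Compute FOLLOW by fixpoint:
FOLLOW(S) := {$}
iter 1:
  A→B C: FOLLOW(B) ⊇ FIRST(C) = {a,b}; new: +{a,b}
  S→a A: FOLLOW(A) ⊇ FOLLOW(S) ⊇ {$}; new: +{$}
  S→a C: FOLLOW(C) ⊇ FOLLOW(S) ⊇ {$}; new: +{$}
  S→b B: FOLLOW(B) ⊇ FOLLOW(S) ⊇ {$}; new: +{$}
  FOLLOW[S]={$}  FOLLOW[A]={$}  FOLLOW[B]={$,a,b}  FOLLOW[C]={$}
iter 2: done
  FOLLOW[S]={$}  FOLLOW[A]={$}  FOLLOW[B]={$,a,b}  FOLLOW[C]={$}

FOLLOW(B) = ["$", "a", "b"]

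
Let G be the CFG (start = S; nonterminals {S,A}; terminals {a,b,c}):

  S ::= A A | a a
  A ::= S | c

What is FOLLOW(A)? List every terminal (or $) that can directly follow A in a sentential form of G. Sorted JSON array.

FIRST iteration:
round 1:
  A via A→c: +{c}
  S via S→A A: +{c}
  S via S→a a: +{a}
  FIRST(S)={a,c}  FIRST(A)={c}
round 2:
  A via A→S: +{a}
  FIRST(S)={a,c}  FIRST(A)={a,c}
round 3: (no change)
  FIRST(S)={a,c}  FIRST(A)={a,c}

FOLLOW sets:
initialize: $ ∈ FOLLOW(S)
iter 1:
  S→A A: FOLLOW(A) ⊇ FIRST(A) = {a,c}; new: +{a,c}
  S→A A: FOLLOW(A) ⊇ FOLLOW(S) ⊇ {$}; new: +{$}
  FOLLOW[S]={$}  FOLLOW[A]={$,a,c}
iter 2:
  A→S: FOLLOW(S) ⊇ FOLLOW(A) ⊇ {$,a,c}; new: +{a,c}
  FOLLOW[S]={$,a,c}  FOLLOW[A]={$,a,c}
iter 3: — fixpoint
  FOLLOW[S]={$,a,c}  FOLLOW[A]={$,a,c}

FOLLOW(A) = ["$", "a", "c"]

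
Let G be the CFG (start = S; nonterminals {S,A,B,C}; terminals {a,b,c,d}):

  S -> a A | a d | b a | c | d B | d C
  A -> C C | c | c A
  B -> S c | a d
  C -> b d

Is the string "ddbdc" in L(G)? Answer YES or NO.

Convert to CNF:
  S -> T1 A | T1 T2 | T2 B | T2 C | T3 T1 | c
  A -> C C | T0 A | c
  B -> S T0 | T1 T2
  C -> T3 T2
  T0 -> c
  T1 -> a
  T2 -> d
  T3 -> b

CYK table (by increasing span):
  [0..0]={T2}  "d"  orig:{}
  [1..1]={T2}  "d"  orig:{}
  [2..2]={T3}  "b"  orig:{}
  [3..3]={T2}  "d"  orig:{}
  [4..4]={A,S,T0}  "c"  orig:{A,S}
  [0..1]=∅  "dd"
  [1..2]=∅  "db"
  [2..3]={C}  "bd"
  [3..4]=∅  "dc"
  [0..2]=∅  "ddb"
  [1..3]={S}  "dbd"
  [2..4]=∅  "bdc"
  [0..3]=∅  "ddbd"
  [1..4]={B}  "dbdc"
  [0..4]={S}  "ddbdc"

S ∈ T[0,4] ⇒ YES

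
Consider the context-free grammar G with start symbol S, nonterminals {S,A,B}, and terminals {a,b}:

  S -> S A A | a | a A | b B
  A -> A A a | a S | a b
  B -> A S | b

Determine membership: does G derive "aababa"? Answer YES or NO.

CNF form of G:
  S -> S X3 | T0 A | T1 B | a
  A -> A X2 | T0 S | T0 T1
  B -> A S | b
  T0 -> a
  T1 -> b
  X2 -> A T0
  X3 -> A A

Fill CYK table bottom-up:
  [0..0]={S,T0}  "a"  orig:{S}
  [1..1]={S,T0}  "a"  orig:{S}
  [2..2]={B,T1}  "b"  orig:{B}
  [3..3]={S,T0}  "a"  orig:{S}
  [4..4]={B,T1}  "b"  orig:{B}
  [5..5]={S,T0}  "a"  orig:{S}
  [0..1]={A}  "aa"
  [1..2]={A}  "ab"
  [2..3]=∅  "ba"
  [3..4]={A}  "ab"
  [4..5]=∅  "ba"
  [0..2]={S}  "aab"
  [1..3]={B,X2}  "aba"  orig:{B}
  [2..4]=∅  "bab"
  [3..5]={B,X2}  "aba"  orig:{B}
  [0..3]=∅  "aaba"
  [1..4]={X3}  "abab"  orig:{}
  [2..5]={S}  "baba"
  [0..4]={S}  "aabab"
  [1..5]={A}  "ababa"
  [0..5]={B,S}  "aababa"

S ∈ T[0,5] ⇒ YES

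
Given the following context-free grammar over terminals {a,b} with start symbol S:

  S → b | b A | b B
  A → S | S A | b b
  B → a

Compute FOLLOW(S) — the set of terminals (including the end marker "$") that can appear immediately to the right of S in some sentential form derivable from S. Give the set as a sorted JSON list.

Compute FIRST by fixpoint:
pass 1:
  A via A→b b: +{b}
  B via B→a: +{a}
  S via S→b: +{b}
  FIRST(S)={b}  FIRST(A)={b}  FIRST(B)={a}
pass 2: (no change)
  FIRST(S)={b}  FIRST(A)={b}  FIRST(B)={a}

Compute FOLLOW by fixpoint:
seed FOLLOW(S) with $
round 1:
  A→S A: FOLLOW(S) ⊇ FIRST(A) = {b}; new: +{b}
  S→b A: FOLLOW(A) ⊇ FOLLOW(S) ⊇ {$,b}; new: +{$,b}
  S→b B: FOLLOW(B) ⊇ FOLLOW(S) ⊇ {$,b}; new: +{$,b}
  S: {$,b}  A: {$,b}  B: {$,b}
round 2: (no change)
  S: {$,b}  A: {$,b}  B: {$,b}

FOLLOW(S) = ["$", "b"]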